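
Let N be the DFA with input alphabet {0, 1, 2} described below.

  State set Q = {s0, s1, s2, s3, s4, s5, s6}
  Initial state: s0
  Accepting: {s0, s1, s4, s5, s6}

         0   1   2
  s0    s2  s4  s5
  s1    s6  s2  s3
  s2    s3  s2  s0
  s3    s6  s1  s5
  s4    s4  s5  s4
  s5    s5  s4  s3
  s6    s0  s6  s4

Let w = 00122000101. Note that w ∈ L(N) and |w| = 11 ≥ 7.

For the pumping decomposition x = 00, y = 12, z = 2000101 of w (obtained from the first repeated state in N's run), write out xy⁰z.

002000101

xy⁰z = xz = 00·2000101 = 002000101.
Reading y = 12 takes N from s3 back to s3, so after x the machine is still in s3, and z then leads to the accepting state s5. Hence 002000101 ∈ L(N).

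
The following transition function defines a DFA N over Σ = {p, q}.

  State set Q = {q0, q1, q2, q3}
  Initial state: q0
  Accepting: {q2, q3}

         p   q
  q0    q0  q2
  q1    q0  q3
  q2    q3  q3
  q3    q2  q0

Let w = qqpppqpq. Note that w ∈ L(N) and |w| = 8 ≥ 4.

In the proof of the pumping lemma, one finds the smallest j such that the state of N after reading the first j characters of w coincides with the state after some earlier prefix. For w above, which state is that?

q2

State sequence: q0 -q-> q2 -q-> q3 -p-> q2 -p-> q3 -p-> q2 -q-> q3 -p-> q2 -q-> q3
First repeat at step 3: q2 was already visited.

The earliest repeat is at step j = 3: N is in q2, which it already visited at step i = 1.
With |Q| = 4, pigeonhole forces a state repeat no later than step 4; the substring read between the first and second visits to that state can be pumped.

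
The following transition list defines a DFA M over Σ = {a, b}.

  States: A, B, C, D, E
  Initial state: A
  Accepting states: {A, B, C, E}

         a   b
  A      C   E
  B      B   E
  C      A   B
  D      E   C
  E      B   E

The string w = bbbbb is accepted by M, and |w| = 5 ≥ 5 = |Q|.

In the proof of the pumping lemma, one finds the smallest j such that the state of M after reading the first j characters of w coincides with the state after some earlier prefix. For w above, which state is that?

E

State sequence: A -b-> E -b-> E -b-> E -b-> E -b-> E
First repeat at step 2: E was already visited.

The earliest repeat is at step j = 2: M is in E, which it already visited at step i = 1.
With |Q| = 5, pigeonhole forces a state repeat no later than step 5; the substring read between the first and second visits to that state can be pumped.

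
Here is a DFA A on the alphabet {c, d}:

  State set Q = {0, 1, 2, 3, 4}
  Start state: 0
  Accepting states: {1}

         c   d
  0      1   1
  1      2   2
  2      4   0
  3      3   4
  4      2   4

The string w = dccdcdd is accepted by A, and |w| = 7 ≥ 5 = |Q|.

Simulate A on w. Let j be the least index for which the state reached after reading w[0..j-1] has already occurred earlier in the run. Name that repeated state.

Run of A on w = d c c d c d d:
  step 0: 0  (start)
  step 1: 1  (read d: 0→1)
  step 2: 2  (read c: 1→2)
  step 3: 4  (read c: 2→4)
  step 4: 4  (read d: 4→4)   ← first repeat (4 seen earlier)
  step 5: 2  (read c: 4→2)
  step 6: 0  (read d: 2→0)
  step 7: 1  (read d: 0→1)

The earliest repeat is at step j = 4: A is in 4, which it already visited at step i = 3.
With |Q| = 5, pigeonhole forces a state repeat no later than step 5; the substring read between the first and second visits to that state can be pumped.

4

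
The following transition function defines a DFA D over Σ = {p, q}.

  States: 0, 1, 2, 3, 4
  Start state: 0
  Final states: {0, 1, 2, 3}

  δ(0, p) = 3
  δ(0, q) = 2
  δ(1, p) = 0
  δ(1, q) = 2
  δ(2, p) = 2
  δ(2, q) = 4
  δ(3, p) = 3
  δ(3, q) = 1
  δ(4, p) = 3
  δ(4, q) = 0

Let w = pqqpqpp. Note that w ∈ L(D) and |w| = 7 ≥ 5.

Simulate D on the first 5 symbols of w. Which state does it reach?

State sequence: 0 -p-> 3 -q-> 1 -q-> 2 -p-> 2 -q-> 4

After reading 5 characters, D is in state 4.
(This kind of state-tracing is the core of the pumping-lemma construction: with 5 states, pigeonhole forces a repeat within the first 5 steps.)

4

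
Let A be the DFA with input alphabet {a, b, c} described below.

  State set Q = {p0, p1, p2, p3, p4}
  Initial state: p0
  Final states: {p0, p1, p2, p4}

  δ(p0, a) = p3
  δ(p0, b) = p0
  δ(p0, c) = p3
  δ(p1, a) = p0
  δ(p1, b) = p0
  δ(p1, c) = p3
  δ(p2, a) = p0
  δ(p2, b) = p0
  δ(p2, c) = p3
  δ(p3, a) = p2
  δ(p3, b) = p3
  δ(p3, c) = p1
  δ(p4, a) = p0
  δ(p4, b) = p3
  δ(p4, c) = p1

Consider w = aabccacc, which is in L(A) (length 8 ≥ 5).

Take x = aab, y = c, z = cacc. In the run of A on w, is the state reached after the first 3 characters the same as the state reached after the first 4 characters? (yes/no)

Run of A on the first 4 characters of w = a a b c:
  step 0: p0  (start)
  step 1: p3  (read a: p0→p3)
  step 2: p2  (read a: p3→p2)
  step 3: p0  (read b: p2→p0)
  step 4: p3  (read c: p0→p3)

After x (step 3): p0. After xy (step 4): p3.
They differ (p0 ≠ p3), so y is not a cycle from the state after x; this split is not the one the pumping-lemma construction produces, and pumping y need not keep the string in L(A).

no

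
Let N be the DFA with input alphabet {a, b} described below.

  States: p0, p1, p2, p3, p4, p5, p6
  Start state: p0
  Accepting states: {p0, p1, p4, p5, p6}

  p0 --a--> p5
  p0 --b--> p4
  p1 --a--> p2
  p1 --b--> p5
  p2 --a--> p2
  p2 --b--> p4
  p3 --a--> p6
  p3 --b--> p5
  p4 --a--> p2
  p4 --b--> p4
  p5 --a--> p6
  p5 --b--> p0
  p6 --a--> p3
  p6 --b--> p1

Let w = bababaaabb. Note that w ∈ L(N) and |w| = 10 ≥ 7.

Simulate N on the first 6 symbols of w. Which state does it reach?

p2

Run of N on the first 6 characters of w = b a b a b a:
  step 0: p0  (start)
  step 1: p4  (read b: p0→p4)
  step 2: p2  (read a: p4→p2)
  step 3: p4  (read b: p2→p4)
  step 4: p2  (read a: p4→p2)
  step 5: p4  (read b: p2→p4)
  step 6: p2  (read a: p4→p2)

After reading 6 characters, N is in state p2.
(This kind of state-tracing is the core of the pumping-lemma construction: with 7 states, pigeonhole forces a repeat within the first 7 steps.)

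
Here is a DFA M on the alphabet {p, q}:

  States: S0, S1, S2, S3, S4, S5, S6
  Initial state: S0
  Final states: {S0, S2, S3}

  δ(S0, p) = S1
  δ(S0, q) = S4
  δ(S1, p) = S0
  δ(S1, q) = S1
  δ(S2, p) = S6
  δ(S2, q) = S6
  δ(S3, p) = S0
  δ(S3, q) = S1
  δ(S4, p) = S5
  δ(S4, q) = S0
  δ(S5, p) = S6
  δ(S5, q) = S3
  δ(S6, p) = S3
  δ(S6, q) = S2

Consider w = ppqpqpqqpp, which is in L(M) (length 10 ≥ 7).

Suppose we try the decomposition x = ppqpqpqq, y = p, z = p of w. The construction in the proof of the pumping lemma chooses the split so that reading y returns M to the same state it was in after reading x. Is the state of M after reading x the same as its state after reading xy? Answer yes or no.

State sequence: S0 -p-> S1 -p-> S0 -q-> S4 -p-> S5 -q-> S3 -p-> S0 -q-> S4 -q-> S0 -p-> S1

After x (step 8): S0. After xy (step 9): S1.
They differ (S0 ≠ S1), so y is not a cycle from the state after x; this split is not the one the pumping-lemma construction produces, and pumping y need not keep the string in L(M).

no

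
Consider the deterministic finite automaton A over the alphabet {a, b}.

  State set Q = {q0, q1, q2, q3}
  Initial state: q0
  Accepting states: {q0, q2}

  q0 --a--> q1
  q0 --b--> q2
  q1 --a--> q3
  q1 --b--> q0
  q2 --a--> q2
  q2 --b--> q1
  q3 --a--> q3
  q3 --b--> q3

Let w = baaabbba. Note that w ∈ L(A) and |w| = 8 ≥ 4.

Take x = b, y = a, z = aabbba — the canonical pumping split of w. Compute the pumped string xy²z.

baaaabbba

xy^2z = b·a·a·aabbba = baaaabbba.
Reading y = a takes A from q2 back to q2, so after x·y·y the machine is still in q2, and z then leads to the accepting state q2. Hence baaaabbba ∈ L(A).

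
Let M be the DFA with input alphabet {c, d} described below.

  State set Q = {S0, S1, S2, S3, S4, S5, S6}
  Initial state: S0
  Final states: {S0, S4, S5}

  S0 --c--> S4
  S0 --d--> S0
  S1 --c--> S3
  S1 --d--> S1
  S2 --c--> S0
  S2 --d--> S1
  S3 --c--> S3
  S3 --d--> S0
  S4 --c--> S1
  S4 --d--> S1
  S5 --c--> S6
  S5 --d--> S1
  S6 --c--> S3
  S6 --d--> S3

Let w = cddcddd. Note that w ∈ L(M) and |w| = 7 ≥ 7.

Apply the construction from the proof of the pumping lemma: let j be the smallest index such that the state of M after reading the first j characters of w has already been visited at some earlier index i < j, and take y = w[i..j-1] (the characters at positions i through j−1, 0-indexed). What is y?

Run of M on w = c d d c d d d:
  step 0: S0  (start)
  step 1: S4  (read c: S0→S4)
  step 2: S1  (read d: S4→S1)
  step 3: S1  (read d: S1→S1)   ← first repeat (S1 seen earlier)
  step 4: S3  (read c: S1→S3)
  step 5: S0  (read d: S3→S0)
  step 6: S0  (read d: S0→S0)
  step 7: S0  (read d: S0→S0)

So i = 2, j = 3, giving x = w[0:2] = cd, y = w[2:3] = d, z = w[3:7] = cddd.
Check: |xy| = 3 ≤ 7 and |y| = 1 ≥ 1. Reading y takes M from S1 back to S1, so every xyⁱz is accepted.

d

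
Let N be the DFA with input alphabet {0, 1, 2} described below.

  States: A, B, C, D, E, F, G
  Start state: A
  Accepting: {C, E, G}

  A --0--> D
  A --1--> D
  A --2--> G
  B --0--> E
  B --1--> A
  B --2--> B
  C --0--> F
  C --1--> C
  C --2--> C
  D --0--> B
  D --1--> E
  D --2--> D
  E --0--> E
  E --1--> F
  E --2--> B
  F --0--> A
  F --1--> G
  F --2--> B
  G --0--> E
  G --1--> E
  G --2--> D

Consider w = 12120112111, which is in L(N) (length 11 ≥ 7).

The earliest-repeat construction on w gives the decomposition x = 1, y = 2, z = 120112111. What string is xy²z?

xy^2z = 1·2·2·120112111 = 122120112111.
Reading y = 2 takes N from D back to D, so after x·y·y the machine is still in D, and z then leads to the accepting state G. Hence 122120112111 ∈ L(N).

122120112111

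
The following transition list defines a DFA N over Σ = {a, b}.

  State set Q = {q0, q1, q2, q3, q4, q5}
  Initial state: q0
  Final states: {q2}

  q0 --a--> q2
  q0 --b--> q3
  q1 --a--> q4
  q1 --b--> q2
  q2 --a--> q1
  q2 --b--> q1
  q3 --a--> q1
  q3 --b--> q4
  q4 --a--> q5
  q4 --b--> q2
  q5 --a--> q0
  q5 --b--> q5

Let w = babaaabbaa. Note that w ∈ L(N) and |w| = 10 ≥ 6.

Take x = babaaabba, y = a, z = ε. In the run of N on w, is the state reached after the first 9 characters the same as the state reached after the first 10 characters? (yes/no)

Run of N on the first 10 characters of w = b a b a a a b b a a:
  step 0: q0  (start)
  step 1: q3  (read b: q0→q3)
  step 2: q1  (read a: q3→q1)
  step 3: q2  (read b: q1→q2)
  step 4: q1  (read a: q2→q1)
  step 5: q4  (read a: q1→q4)
  step 6: q5  (read a: q4→q5)
  step 7: q5  (read b: q5→q5)
  step 8: q5  (read b: q5→q5)
  step 9: q0  (read a: q5→q0)
  step 10: q2  (read a: q0→q2)

After x (step 9): q0. After xy (step 10): q2.
They differ (q0 ≠ q2), so y is not a cycle from the state after x; this split is not the one the pumping-lemma construction produces, and pumping y need not keep the string in L(N).

no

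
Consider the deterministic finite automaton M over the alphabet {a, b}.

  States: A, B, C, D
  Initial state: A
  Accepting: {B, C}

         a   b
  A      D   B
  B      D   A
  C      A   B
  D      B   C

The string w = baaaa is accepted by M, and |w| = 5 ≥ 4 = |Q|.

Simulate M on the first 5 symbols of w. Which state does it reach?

State sequence: A -b-> B -a-> D -a-> B -a-> D -a-> B

After reading 5 characters, M is in state B.

B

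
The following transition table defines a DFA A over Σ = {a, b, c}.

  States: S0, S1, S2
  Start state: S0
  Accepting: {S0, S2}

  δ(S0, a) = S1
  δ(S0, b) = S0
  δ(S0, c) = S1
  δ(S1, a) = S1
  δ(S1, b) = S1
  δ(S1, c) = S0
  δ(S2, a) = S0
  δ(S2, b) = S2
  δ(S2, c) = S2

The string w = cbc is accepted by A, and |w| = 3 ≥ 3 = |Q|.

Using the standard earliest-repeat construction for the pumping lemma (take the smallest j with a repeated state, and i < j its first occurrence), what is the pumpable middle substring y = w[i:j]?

b

Run of A on w = c b c:
  step 0: S0  (start)
  step 1: S1  (read c: S0→S1)
  step 2: S1  (read b: S1→S1)   ← first repeat (S1 seen earlier)
  step 3: S0  (read c: S1→S0)

So i = 1, j = 2, giving x = w[0:1] = c, y = w[1:2] = b, z = w[2:3] = c.
Check: |xy| = 2 ≤ 3 and |y| = 1 ≥ 1. Reading y takes A from S1 back to S1, so every xyⁱz is accepted.
Since A has 3 states, any run of length ≥ 3 visits 3+1 states, so by pigeonhole some state repeats within the first 3 steps — that repeat gives the pumpable loop.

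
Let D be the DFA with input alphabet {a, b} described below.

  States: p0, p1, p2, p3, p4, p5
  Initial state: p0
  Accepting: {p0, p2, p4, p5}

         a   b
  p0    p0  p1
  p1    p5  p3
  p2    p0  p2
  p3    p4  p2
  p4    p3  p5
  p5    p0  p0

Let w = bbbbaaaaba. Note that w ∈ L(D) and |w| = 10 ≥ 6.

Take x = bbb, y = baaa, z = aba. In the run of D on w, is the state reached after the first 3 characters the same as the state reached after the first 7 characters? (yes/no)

Run of D on the first 7 characters of w = b b b b a a a:
  step 0: p0  (start)
  step 1: p1  (read b: p0→p1)
  step 2: p3  (read b: p1→p3)
  step 3: p2  (read b: p3→p2)
  step 4: p2  (read b: p2→p2)
  step 5: p0  (read a: p2→p0)
  step 6: p0  (read a: p0→p0)
  step 7: p0  (read a: p0→p0)

After x (step 3): p2. After xy (step 7): p0.
They differ (p2 ≠ p0), so y is not a cycle from the state after x; this split is not the one the pumping-lemma construction produces, and pumping y need not keep the string in L(D).

no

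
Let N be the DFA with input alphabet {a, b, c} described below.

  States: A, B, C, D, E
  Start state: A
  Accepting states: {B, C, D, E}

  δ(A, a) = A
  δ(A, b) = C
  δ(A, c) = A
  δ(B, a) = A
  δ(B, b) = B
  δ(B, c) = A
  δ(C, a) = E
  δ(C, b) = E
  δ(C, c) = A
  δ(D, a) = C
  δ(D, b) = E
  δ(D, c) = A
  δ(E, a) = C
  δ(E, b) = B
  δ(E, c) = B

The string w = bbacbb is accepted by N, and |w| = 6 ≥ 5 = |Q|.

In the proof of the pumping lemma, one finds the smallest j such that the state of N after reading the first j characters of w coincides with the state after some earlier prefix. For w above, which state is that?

C

State sequence: A -b-> C -b-> E -a-> C -c-> A -b-> C -b-> E
First repeat at step 3: C was already visited.

The earliest repeat is at step j = 3: N is in C, which it already visited at step i = 1.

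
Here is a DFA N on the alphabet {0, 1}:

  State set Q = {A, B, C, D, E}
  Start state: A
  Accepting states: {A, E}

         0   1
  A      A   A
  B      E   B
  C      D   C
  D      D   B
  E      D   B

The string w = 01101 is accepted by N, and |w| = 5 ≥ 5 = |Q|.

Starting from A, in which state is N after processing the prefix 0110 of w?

State sequence: A -0-> A -1-> A -1-> A -0-> A

After reading 4 characters, N is in state A.
(This kind of state-tracing is the core of the pumping-lemma construction: with 5 states, pigeonhole forces a repeat within the first 5 steps.)

A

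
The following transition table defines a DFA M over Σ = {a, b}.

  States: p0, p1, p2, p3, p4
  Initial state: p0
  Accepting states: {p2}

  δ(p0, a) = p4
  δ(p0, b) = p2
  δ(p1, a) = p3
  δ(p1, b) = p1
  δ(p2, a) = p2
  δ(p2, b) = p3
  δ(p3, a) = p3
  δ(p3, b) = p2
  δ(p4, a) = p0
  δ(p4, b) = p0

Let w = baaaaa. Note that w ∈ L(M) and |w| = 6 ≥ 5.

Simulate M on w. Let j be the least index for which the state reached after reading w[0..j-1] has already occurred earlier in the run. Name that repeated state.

Run of M on w = b a a a a a:
  step 0: p0  (start)
  step 1: p2  (read b: p0→p2)
  step 2: p2  (read a: p2→p2)   ← first repeat (p2 seen earlier)
  step 3: p2  (read a: p2→p2)
  step 4: p2  (read a: p2→p2)
  step 5: p2  (read a: p2→p2)
  step 6: p2  (read a: p2→p2)

The earliest repeat is at step j = 2: M is in p2, which it already visited at step i = 1.
Since M has 5 states, any run of length ≥ 5 visits 5+1 states, so by pigeonhole some state repeats within the first 5 steps — that repeat gives the pumpable loop.

p2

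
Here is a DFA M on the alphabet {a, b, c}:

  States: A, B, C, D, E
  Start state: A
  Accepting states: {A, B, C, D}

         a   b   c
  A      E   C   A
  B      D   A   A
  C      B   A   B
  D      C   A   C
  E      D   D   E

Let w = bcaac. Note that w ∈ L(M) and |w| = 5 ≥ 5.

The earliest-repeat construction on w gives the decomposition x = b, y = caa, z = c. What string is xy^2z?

xy^2z = b·caa·caa·c = bcaacaac.
Reading y = caa takes M from C back to C, so after x·y·y the machine is still in C, and z then leads to the accepting state B. Hence bcaacaac ∈ L(M).

bcaacaac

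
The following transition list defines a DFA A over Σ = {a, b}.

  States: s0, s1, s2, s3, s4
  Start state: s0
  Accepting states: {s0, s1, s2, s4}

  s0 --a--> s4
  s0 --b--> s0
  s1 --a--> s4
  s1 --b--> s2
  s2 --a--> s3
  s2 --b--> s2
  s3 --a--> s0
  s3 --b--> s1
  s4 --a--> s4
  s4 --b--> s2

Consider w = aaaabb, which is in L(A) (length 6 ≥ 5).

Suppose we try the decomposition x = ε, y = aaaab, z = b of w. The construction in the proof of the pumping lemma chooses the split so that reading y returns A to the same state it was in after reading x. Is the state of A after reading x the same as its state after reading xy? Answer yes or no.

Run of A on the first 5 characters of w = a a a a b:
  step 0: s0  (start)
  step 1: s4  (read a: s0→s4)
  step 2: s4  (read a: s4→s4)
  step 3: s4  (read a: s4→s4)
  step 4: s4  (read a: s4→s4)
  step 5: s2  (read b: s4→s2)

After x (step 0): s0. After xy (step 5): s2.
They differ (s0 ≠ s2), so y is not a cycle from the state after x; this split is not the one the pumping-lemma construction produces, and pumping y need not keep the string in L(A).

no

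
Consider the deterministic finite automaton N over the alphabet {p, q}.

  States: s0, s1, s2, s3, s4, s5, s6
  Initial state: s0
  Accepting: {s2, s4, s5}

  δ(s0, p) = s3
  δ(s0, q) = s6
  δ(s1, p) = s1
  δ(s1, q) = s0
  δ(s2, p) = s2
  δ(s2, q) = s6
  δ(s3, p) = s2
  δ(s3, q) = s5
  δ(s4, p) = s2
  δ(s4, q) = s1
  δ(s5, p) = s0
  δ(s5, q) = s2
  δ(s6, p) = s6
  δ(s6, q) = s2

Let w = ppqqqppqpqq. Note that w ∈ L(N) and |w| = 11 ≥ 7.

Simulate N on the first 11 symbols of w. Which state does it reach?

State sequence: s0 -p-> s3 -p-> s2 -q-> s6 -q-> s2 -q-> s6 -p-> s6 -p-> s6 -q-> s2 -p-> s2 -q-> s6 -q-> s2

After reading 11 characters, N is in state s2.
(This kind of state-tracing is the core of the pumping-lemma construction: with 7 states, pigeonhole forces a repeat within the first 7 steps.)

s2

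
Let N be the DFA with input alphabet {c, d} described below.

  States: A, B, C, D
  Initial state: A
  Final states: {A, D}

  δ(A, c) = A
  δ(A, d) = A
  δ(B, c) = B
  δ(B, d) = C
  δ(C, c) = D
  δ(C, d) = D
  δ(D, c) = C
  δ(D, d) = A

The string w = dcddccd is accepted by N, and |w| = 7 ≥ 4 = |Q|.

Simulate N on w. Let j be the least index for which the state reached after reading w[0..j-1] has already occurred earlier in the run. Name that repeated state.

State sequence: A -d-> A -c-> A -d-> A -d-> A -c-> A -c-> A -d-> A
First repeat at step 1: A was already visited.

The earliest repeat is at step j = 1: N is in A, which it already visited at step i = 0.
Pumping length from the standard proof: p = 4 (the number of states). The repeated state found above gives |xy| = j ≤ 4 and |y| = j − i ≥ 1.

A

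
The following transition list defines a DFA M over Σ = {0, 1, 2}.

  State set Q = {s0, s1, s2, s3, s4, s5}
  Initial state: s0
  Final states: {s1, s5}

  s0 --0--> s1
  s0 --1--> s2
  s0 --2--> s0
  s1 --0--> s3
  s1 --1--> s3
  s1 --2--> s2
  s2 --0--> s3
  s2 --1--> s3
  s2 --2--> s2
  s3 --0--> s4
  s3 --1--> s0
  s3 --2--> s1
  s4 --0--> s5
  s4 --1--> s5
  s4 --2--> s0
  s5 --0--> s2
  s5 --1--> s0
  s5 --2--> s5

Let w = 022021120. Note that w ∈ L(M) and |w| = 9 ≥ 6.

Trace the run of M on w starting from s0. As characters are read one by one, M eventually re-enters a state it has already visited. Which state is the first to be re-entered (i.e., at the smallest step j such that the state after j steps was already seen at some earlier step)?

Run of M on w = 0 2 2 0 2 1 1 2 0:
  step 0: s0  (start)
  step 1: s1  (read 0: s0→s1)
  step 2: s2  (read 2: s1→s2)
  step 3: s2  (read 2: s2→s2)   ← first repeat (s2 seen earlier)
  step 4: s3  (read 0: s2→s3)
  step 5: s1  (read 2: s3→s1)
  step 6: s3  (read 1: s1→s3)
  step 7: s0  (read 1: s3→s0)
  step 8: s0  (read 2: s0→s0)
  step 9: s1  (read 0: s0→s1)

The earliest repeat is at step j = 3: M is in s2, which it already visited at step i = 2.
Pumping length from the standard proof: p = 6 (the number of states). The repeated state found above gives |xy| = j ≤ 6 and |y| = j − i ≥ 1.

s2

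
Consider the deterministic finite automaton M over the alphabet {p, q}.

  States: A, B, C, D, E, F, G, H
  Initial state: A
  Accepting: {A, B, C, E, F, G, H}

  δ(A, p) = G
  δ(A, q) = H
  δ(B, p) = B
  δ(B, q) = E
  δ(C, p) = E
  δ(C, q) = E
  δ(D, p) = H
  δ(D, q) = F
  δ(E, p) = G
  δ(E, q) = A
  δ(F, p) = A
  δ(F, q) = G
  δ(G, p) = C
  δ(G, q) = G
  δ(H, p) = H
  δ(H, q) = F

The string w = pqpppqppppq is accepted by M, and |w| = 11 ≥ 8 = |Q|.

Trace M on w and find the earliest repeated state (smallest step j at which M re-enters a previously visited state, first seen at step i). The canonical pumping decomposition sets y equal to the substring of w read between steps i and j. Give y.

Run of M on w = p q p p p q p p p p q:
  step 0: A  (start)
  step 1: G  (read p: A→G)
  step 2: G  (read q: G→G)   ← first repeat (G seen earlier)
  step 3: C  (read p: G→C)
  step 4: E  (read p: C→E)
  step 5: G  (read p: E→G)
  step 6: G  (read q: G→G)
  step 7: C  (read p: G→C)
  step 8: E  (read p: C→E)
  step 9: G  (read p: E→G)
  step 10: C  (read p: G→C)
  step 11: E  (read q: C→E)

So i = 1, j = 2, giving x = w[0:1] = p, y = w[1:2] = q, z = w[2:11] = pppqppppq.
Check: |xy| = 2 ≤ 8 and |y| = 1 ≥ 1. Reading y takes M from G back to G, so every xyⁱz is accepted.
With |Q| = 8, pigeonhole forces a state repeat no later than step 8; the substring read between the first and second visits to that state can be pumped.

q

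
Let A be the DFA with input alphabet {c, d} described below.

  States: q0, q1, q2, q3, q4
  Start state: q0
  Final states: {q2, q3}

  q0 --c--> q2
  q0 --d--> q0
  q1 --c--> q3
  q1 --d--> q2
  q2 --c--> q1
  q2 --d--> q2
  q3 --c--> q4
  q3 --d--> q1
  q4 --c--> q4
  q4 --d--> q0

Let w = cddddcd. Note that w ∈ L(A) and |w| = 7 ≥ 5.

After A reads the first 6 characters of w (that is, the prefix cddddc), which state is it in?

Run of A on the first 6 characters of w = c d d d d c:
  step 0: q0  (start)
  step 1: q2  (read c: q0→q2)
  step 2: q2  (read d: q2→q2)
  step 3: q2  (read d: q2→q2)
  step 4: q2  (read d: q2→q2)
  step 5: q2  (read d: q2→q2)
  step 6: q1  (read c: q2→q1)

After reading 6 characters, A is in state q1.

q1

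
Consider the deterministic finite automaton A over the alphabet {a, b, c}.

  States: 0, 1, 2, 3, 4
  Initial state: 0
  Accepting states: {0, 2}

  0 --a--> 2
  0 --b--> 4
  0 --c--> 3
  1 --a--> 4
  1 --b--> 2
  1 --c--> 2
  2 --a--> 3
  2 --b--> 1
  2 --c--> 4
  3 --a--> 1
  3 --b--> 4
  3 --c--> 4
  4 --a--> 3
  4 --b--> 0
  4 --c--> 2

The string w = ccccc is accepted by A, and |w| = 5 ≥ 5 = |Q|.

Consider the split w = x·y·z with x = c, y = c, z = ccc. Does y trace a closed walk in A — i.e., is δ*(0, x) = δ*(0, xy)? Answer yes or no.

no

Run of A on the first 2 characters of w = c c:
  step 0: 0  (start)
  step 1: 3  (read c: 0→3)
  step 2: 4  (read c: 3→4)

After x (step 1): 3. After xy (step 2): 4.
They differ (3 ≠ 4), so y is not a cycle from the state after x; this split is not the one the pumping-lemma construction produces, and pumping y need not keep the string in L(A).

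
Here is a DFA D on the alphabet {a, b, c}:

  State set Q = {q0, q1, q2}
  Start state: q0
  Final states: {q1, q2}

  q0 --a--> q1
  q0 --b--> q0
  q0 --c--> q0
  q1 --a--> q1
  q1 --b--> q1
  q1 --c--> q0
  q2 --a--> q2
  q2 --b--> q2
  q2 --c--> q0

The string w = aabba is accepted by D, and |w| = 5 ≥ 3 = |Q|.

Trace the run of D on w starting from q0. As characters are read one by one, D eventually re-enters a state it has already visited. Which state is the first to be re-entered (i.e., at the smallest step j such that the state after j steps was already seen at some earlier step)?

q1

Run of D on w = a a b b a:
  step 0: q0  (start)
  step 1: q1  (read a: q0→q1)
  step 2: q1  (read a: q1→q1)   ← first repeat (q1 seen earlier)
  step 3: q1  (read b: q1→q1)
  step 4: q1  (read b: q1→q1)
  step 5: q1  (read a: q1→q1)

The earliest repeat is at step j = 2: D is in q1, which it already visited at step i = 1.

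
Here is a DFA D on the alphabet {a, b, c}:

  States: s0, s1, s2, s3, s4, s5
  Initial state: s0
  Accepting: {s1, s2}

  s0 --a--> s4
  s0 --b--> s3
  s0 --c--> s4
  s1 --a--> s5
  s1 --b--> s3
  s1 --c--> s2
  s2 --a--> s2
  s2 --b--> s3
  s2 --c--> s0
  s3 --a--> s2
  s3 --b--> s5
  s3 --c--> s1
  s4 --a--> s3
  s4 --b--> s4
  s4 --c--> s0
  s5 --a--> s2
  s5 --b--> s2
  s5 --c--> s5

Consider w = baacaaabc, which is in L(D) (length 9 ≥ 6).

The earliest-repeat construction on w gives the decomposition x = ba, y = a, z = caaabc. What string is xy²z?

baaacaaabc

xy^2z = ba·a·a·caaabc = baaacaaabc.
Reading y = a takes D from s2 back to s2, so after x·y·y the machine is still in s2, and z then leads to the accepting state s1. Hence baaacaaabc ∈ L(D).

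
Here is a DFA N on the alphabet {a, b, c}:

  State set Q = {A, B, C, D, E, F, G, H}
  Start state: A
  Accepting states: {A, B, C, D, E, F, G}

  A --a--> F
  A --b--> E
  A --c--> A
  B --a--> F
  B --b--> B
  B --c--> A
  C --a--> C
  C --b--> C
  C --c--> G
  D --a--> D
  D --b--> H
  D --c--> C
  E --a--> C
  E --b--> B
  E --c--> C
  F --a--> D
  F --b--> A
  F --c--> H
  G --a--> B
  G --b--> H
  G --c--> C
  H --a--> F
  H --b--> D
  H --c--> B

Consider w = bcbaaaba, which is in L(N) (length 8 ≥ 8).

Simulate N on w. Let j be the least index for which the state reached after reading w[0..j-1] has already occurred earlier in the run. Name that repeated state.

State sequence: A -b-> E -c-> C -b-> C -a-> C -a-> C -a-> C -b-> C -a-> C
First repeat at step 3: C was already visited.

The earliest repeat is at step j = 3: N is in C, which it already visited at step i = 2.
With |Q| = 8, pigeonhole forces a state repeat no later than step 8; the substring read between the first and second visits to that state can be pumped.

C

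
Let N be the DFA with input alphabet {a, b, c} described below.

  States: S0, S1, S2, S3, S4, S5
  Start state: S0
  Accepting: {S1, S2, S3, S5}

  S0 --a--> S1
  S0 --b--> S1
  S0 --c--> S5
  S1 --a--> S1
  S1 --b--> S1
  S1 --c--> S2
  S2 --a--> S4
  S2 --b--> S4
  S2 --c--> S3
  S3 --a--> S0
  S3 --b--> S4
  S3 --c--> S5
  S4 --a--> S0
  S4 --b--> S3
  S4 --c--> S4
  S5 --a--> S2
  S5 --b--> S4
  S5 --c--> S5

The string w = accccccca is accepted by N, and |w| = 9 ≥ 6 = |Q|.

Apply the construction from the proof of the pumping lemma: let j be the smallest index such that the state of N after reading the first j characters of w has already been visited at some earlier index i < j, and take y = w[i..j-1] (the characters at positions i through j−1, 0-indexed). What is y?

c

State sequence: S0 -a-> S1 -c-> S2 -c-> S3 -c-> S5 -c-> S5 -c-> S5 -c-> S5 -c-> S5 -a-> S2
First repeat at step 5: S5 was already visited.

So i = 4, j = 5, giving x = w[0:4] = accc, y = w[4:5] = c, z = w[5:9] = ccca.
Check: |xy| = 5 ≤ 6 and |y| = 1 ≥ 1. Reading y takes N from S5 back to S5, so every xyⁱz is accepted.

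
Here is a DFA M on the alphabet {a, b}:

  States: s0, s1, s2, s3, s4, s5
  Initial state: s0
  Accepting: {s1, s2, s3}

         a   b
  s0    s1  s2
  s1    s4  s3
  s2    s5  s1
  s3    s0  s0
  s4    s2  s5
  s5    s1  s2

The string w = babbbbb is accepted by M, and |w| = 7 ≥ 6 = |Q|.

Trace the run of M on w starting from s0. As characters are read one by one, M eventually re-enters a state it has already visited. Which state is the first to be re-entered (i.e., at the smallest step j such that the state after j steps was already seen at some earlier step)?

s2

Run of M on w = b a b b b b b:
  step 0: s0  (start)
  step 1: s2  (read b: s0→s2)
  step 2: s5  (read a: s2→s5)
  step 3: s2  (read b: s5→s2)   ← first repeat (s2 seen earlier)
  step 4: s1  (read b: s2→s1)
  step 5: s3  (read b: s1→s3)
  step 6: s0  (read b: s3→s0)
  step 7: s2  (read b: s0→s2)

The earliest repeat is at step j = 3: M is in s2, which it already visited at step i = 1.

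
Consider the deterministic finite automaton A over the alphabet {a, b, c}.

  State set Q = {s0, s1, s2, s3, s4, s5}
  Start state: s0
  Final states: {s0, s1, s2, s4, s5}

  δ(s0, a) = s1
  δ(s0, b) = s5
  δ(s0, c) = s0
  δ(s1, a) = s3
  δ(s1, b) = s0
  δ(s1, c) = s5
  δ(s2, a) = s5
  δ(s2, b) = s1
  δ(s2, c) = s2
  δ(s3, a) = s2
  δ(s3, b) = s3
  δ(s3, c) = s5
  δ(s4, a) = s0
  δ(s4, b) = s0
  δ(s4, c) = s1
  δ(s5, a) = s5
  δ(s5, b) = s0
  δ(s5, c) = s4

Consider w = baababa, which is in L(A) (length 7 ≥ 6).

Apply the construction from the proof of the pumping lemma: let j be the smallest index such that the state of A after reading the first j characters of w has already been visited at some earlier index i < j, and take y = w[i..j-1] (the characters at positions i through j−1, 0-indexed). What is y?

Run of A on w = b a a b a b a:
  step 0: s0  (start)
  step 1: s5  (read b: s0→s5)
  step 2: s5  (read a: s5→s5)   ← first repeat (s5 seen earlier)
  step 3: s5  (read a: s5→s5)
  step 4: s0  (read b: s5→s0)
  step 5: s1  (read a: s0→s1)
  step 6: s0  (read b: s1→s0)
  step 7: s1  (read a: s0→s1)

So i = 1, j = 2, giving x = w[0:1] = b, y = w[1:2] = a, z = w[2:7] = ababa.
Check: |xy| = 2 ≤ 6 and |y| = 1 ≥ 1. Reading y takes A from s5 back to s5, so every xyⁱz is accepted.

a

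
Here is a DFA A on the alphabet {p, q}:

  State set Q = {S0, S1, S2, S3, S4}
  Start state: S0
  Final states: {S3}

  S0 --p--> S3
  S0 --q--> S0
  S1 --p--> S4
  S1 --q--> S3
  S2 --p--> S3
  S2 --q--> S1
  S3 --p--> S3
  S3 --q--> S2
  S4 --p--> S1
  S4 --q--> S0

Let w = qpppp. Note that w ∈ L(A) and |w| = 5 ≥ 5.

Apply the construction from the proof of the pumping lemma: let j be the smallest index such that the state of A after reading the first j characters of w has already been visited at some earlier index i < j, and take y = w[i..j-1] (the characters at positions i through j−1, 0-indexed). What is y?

q

Run of A on w = q p p p p:
  step 0: S0  (start)
  step 1: S0  (read q: S0→S0)   ← first repeat (S0 seen earlier)
  step 2: S3  (read p: S0→S3)
  step 3: S3  (read p: S3→S3)
  step 4: S3  (read p: S3→S3)
  step 5: S3  (read p: S3→S3)

So i = 0, j = 1, giving x = w[0:0] = ε, y = w[0:1] = q, z = w[1:5] = pppp.
Check: |xy| = 1 ≤ 5 and |y| = 1 ≥ 1. Reading y takes A from S0 back to S0, so every xyⁱz is accepted.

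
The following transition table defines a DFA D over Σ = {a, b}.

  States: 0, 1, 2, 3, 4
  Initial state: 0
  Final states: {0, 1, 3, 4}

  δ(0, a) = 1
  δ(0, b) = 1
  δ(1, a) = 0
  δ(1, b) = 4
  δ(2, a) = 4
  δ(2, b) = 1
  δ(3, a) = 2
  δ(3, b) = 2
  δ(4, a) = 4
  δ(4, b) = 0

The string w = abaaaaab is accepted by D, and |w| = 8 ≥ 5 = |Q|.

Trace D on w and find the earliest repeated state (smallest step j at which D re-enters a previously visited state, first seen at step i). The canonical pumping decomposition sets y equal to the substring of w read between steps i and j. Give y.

a

Run of D on w = a b a a a a a b:
  step 0: 0  (start)
  step 1: 1  (read a: 0→1)
  step 2: 4  (read b: 1→4)
  step 3: 4  (read a: 4→4)   ← first repeat (4 seen earlier)
  step 4: 4  (read a: 4→4)
  step 5: 4  (read a: 4→4)
  step 6: 4  (read a: 4→4)
  step 7: 4  (read a: 4→4)
  step 8: 0  (read b: 4→0)

So i = 2, j = 3, giving x = w[0:2] = ab, y = w[2:3] = a, z = w[3:8] = aaaab.
Check: |xy| = 3 ≤ 5 and |y| = 1 ≥ 1. Reading y takes D from 4 back to 4, so every xyⁱz is accepted.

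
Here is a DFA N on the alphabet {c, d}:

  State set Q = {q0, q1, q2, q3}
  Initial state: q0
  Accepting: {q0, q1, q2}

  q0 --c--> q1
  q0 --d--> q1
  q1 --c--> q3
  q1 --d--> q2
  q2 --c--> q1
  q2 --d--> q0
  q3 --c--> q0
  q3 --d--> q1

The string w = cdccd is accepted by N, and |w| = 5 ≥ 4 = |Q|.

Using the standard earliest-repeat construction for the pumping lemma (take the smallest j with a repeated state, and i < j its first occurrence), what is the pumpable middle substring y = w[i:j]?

Run of N on w = c d c c d:
  step 0: q0  (start)
  step 1: q1  (read c: q0→q1)
  step 2: q2  (read d: q1→q2)
  step 3: q1  (read c: q2→q1)   ← first repeat (q1 seen earlier)
  step 4: q3  (read c: q1→q3)
  step 5: q1  (read d: q3→q1)

So i = 1, j = 3, giving x = w[0:1] = c, y = w[1:3] = dc, z = w[3:5] = cd.
Check: |xy| = 3 ≤ 4 and |y| = 2 ≥ 1. Reading y takes N from q1 back to q1, so every xyⁱz is accepted.
Since N has 4 states, any run of length ≥ 4 visits 4+1 states, so by pigeonhole some state repeats within the first 4 steps — that repeat gives the pumpable loop.

dc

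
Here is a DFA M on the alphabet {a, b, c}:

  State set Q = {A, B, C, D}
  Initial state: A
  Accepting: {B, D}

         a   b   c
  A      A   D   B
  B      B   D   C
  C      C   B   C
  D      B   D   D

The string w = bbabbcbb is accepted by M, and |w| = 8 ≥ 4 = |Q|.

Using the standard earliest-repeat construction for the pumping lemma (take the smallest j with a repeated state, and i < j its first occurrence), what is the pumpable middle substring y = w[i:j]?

b

Run of M on w = b b a b b c b b:
  step 0: A  (start)
  step 1: D  (read b: A→D)
  step 2: D  (read b: D→D)   ← first repeat (D seen earlier)
  step 3: B  (read a: D→B)
  step 4: D  (read b: B→D)
  step 5: D  (read b: D→D)
  step 6: D  (read c: D→D)
  step 7: D  (read b: D→D)
  step 8: D  (read b: D→D)

So i = 1, j = 2, giving x = w[0:1] = b, y = w[1:2] = b, z = w[2:8] = abbcbb.
Check: |xy| = 2 ≤ 4 and |y| = 1 ≥ 1. Reading y takes M from D back to D, so every xyⁱz is accepted.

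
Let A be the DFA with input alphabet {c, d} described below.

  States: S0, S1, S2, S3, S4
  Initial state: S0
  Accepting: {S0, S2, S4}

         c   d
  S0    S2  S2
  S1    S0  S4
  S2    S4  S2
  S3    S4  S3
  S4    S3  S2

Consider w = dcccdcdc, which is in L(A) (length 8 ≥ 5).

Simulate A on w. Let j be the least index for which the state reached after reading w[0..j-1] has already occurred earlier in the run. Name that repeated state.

Run of A on w = d c c c d c d c:
  step 0: S0  (start)
  step 1: S2  (read d: S0→S2)
  step 2: S4  (read c: S2→S4)
  step 3: S3  (read c: S4→S3)
  step 4: S4  (read c: S3→S4)   ← first repeat (S4 seen earlier)
  step 5: S2  (read d: S4→S2)
  step 6: S4  (read c: S2→S4)
  step 7: S2  (read d: S4→S2)
  step 8: S4  (read c: S2→S4)

The earliest repeat is at step j = 4: A is in S4, which it already visited at step i = 2.

S4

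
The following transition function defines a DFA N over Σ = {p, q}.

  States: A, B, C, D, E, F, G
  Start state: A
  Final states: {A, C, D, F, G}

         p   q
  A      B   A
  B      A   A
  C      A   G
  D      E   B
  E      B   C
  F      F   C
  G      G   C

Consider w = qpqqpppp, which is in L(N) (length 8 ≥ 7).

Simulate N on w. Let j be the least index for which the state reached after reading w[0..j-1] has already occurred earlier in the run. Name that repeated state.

A

Run of N on w = q p q q p p p p:
  step 0: A  (start)
  step 1: A  (read q: A→A)   ← first repeat (A seen earlier)
  step 2: B  (read p: A→B)
  step 3: A  (read q: B→A)
  step 4: A  (read q: A→A)
  step 5: B  (read p: A→B)
  step 6: A  (read p: B→A)
  step 7: B  (read p: A→B)
  step 8: A  (read p: B→A)

The earliest repeat is at step j = 1: N is in A, which it already visited at step i = 0.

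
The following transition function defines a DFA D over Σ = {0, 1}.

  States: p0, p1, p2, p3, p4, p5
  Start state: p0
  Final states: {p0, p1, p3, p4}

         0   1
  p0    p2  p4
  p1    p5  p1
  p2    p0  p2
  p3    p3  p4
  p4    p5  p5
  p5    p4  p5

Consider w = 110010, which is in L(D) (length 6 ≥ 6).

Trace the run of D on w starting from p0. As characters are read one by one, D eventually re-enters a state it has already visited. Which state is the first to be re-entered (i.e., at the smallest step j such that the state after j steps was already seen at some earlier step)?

State sequence: p0 -1-> p4 -1-> p5 -0-> p4 -0-> p5 -1-> p5 -0-> p4
First repeat at step 3: p4 was already visited.

The earliest repeat is at step j = 3: D is in p4, which it already visited at step i = 1.
Since D has 6 states, any run of length ≥ 6 visits 6+1 states, so by pigeonhole some state repeats within the first 6 steps — that repeat gives the pumpable loop.

p4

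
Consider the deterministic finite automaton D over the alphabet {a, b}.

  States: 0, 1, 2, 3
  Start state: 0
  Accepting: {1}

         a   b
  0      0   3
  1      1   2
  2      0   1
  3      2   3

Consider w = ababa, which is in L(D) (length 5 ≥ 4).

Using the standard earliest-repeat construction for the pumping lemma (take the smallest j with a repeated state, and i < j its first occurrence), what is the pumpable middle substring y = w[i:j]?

Run of D on w = a b a b a:
  step 0: 0  (start)
  step 1: 0  (read a: 0→0)   ← first repeat (0 seen earlier)
  step 2: 3  (read b: 0→3)
  step 3: 2  (read a: 3→2)
  step 4: 1  (read b: 2→1)
  step 5: 1  (read a: 1→1)

So i = 0, j = 1, giving x = w[0:0] = ε, y = w[0:1] = a, z = w[1:5] = baba.
Check: |xy| = 1 ≤ 4 and |y| = 1 ≥ 1. Reading y takes D from 0 back to 0, so every xyⁱz is accepted.

a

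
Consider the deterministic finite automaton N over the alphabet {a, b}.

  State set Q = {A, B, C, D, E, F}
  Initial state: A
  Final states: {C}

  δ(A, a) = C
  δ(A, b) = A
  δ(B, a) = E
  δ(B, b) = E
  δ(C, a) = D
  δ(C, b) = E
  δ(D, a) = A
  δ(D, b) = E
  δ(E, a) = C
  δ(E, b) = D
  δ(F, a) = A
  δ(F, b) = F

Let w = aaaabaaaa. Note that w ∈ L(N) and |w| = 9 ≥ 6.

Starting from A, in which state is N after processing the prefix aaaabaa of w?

State sequence: A -a-> C -a-> D -a-> A -a-> C -b-> E -a-> C -a-> D

After reading 7 characters, N is in state D.
(This kind of state-tracing is the core of the pumping-lemma construction: with 6 states, pigeonhole forces a repeat within the first 6 steps.)

D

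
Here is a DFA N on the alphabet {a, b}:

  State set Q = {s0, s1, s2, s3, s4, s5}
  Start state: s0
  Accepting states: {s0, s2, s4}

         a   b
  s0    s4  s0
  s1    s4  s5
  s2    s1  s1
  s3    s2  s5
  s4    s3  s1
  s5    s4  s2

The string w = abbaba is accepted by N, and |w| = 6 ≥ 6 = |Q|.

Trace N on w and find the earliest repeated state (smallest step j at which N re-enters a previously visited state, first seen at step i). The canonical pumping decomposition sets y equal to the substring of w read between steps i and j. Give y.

Run of N on w = a b b a b a:
  step 0: s0  (start)
  step 1: s4  (read a: s0→s4)
  step 2: s1  (read b: s4→s1)
  step 3: s5  (read b: s1→s5)
  step 4: s4  (read a: s5→s4)   ← first repeat (s4 seen earlier)
  step 5: s1  (read b: s4→s1)
  step 6: s4  (read a: s1→s4)

So i = 1, j = 4, giving x = w[0:1] = a, y = w[1:4] = bba, z = w[4:6] = ba.
Check: |xy| = 4 ≤ 6 and |y| = 3 ≥ 1. Reading y takes N from s4 back to s4, so every xyⁱz is accepted.
With |Q| = 6, pigeonhole forces a state repeat no later than step 6; the substring read between the first and second visits to that state can be pumped.

bba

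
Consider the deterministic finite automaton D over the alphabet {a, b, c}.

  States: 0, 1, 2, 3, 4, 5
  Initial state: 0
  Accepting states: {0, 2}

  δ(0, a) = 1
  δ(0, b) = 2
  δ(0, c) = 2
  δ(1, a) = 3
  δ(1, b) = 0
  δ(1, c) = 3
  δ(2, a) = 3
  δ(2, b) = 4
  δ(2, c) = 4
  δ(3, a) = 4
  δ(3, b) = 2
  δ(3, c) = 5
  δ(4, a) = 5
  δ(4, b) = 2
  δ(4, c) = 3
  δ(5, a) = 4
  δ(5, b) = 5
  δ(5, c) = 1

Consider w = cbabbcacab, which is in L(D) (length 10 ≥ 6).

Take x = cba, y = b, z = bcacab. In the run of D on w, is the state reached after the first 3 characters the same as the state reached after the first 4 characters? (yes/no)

yes

State sequence: 0 -c-> 2 -b-> 4 -a-> 5 -b-> 5

After x (step 3): 5. After xy (step 4): 5.
They match, so y = b drives D around a cycle from 5 back to itself; pumping y any number of times keeps D in 5 before reading z, and xyⁱz ∈ L(D) for every i ≥ 0.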